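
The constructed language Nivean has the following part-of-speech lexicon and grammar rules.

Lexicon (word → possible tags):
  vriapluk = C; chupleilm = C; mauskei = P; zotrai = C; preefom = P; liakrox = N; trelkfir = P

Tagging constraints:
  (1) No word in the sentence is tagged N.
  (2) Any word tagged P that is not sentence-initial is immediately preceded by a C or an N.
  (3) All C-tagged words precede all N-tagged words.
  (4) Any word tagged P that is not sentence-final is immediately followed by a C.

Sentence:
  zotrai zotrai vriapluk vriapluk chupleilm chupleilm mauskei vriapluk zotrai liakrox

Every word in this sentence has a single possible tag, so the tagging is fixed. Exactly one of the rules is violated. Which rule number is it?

Fixed tagging: C C C C C C P C C N.
Applying the rules: R1 fail, R2 pass, R3 pass, R4 pass.
Only rule 1 fails.

1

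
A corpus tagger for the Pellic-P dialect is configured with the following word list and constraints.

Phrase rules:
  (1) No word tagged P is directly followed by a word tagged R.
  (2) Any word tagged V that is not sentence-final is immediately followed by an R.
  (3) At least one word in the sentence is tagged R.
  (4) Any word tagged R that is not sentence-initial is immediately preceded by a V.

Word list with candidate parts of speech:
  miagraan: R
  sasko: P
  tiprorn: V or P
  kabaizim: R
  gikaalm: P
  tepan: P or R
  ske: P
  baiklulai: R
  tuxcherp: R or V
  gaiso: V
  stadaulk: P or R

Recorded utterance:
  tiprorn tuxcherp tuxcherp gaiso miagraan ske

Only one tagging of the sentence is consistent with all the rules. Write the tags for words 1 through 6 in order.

P V R V R P

Candidates per position — 1:tiprorn {V,P}; 2:tuxcherp {R,V}; 3:tuxcherp {R,V}; 4:gaiso {V}; 5:miagraan {R}; 6:ske {P}.
If word 3 were V, no tagging could satisfy rule 2; so word 3 is R.
If word 2 were R, no tagging could satisfy rule 4; so word 2 is V.
If word 1 were V, no tagging could satisfy rule 2; so word 1 is P.
The unique satisfying tagging is: P V R V R P.
Check: rule 1 satisfied; rule 2 satisfied; rule 3 satisfied; rule 4 satisfied.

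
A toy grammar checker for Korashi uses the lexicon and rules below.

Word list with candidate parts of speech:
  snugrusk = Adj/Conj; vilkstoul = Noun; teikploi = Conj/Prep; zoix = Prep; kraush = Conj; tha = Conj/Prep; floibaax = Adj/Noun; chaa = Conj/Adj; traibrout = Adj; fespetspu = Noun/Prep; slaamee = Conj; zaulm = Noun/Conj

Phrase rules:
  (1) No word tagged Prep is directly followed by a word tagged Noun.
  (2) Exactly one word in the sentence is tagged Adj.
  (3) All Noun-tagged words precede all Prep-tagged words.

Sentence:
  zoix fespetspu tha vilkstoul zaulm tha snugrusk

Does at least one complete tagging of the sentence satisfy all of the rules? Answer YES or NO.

NO

Candidates per position — 1:zoix {Prep}; 2:fespetspu {Noun,Prep}; 3:tha {Conj,Prep}; 4:vilkstoul {Noun}; 5:zaulm {Noun,Conj}; 6:tha {Conj,Prep}; 7:snugrusk {Adj,Conj}.
Rule 3 cannot be satisfied by any choice of tags from the lexicon.
So there is no consistent tagging.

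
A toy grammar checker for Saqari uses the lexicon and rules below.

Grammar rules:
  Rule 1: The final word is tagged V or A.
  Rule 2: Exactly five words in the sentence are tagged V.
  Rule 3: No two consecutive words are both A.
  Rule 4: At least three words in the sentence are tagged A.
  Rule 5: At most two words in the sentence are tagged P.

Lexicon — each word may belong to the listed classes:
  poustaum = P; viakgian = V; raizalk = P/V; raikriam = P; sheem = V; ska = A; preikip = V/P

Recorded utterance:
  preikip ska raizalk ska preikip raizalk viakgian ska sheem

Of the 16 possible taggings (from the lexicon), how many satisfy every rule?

4

Candidates per position — 1:preikip {V,P}; 2:ska {A}; 3:raizalk {P,V}; 4:ska {A}; 5:preikip {V,P}; 6:raizalk {P,V}; 7:viakgian {V}; 8:ska {A}; 9:sheem {V}.
There are 16 candidate sequences in total.
The sequences that satisfy every rule: V A P A V V V A V; V A V A V P V A V; V A V A P V V A V; P A V A V V V A V.
Count = 4.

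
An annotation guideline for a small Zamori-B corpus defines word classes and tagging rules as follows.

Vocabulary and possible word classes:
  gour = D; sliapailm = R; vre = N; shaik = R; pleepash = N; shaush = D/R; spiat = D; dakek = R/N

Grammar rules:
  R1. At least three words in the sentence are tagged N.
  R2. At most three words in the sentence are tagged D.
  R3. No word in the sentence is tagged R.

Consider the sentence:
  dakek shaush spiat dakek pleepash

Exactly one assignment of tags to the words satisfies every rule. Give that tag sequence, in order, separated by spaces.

N D D N N

Candidates per position — 1:dakek {R,N}; 2:shaush {D,R}; 3:spiat {D}; 4:dakek {R,N}; 5:pleepash {N}.
At position 1, choosing R makes rule 1 impossible to satisfy; hence N.
At position 2, choosing R makes rule 3 impossible to satisfy; hence D.
At position 4, choosing R makes rule 1 impossible to satisfy; hence N.
The unique satisfying tagging is: N D D N N.
Verifying each rule — rule 1 ok; rule 2 ok; rule 3 ok.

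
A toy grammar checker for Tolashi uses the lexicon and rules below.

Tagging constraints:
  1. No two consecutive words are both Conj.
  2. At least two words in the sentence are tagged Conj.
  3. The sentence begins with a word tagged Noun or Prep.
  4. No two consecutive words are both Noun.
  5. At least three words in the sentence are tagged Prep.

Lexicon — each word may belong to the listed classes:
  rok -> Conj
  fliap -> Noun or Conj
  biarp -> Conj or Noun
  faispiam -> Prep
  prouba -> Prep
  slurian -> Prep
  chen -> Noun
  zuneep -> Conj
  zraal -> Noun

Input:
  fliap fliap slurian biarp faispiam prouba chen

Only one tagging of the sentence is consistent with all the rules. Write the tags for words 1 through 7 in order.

Noun Conj Prep Conj Prep Prep Noun

Candidates per position — 1:fliap {Noun,Conj}; 2:fliap {Noun,Conj}; 3:slurian {Prep}; 4:biarp {Conj,Noun}; 5:faispiam {Prep}; 6:prouba {Prep}; 7:chen {Noun}.
Position 1: Conj is ruled out by rule 3; that leaves Noun.
Position 2: Noun is ruled out by rule 2; that leaves Conj.
Position 4: Noun is ruled out by rule 2; that leaves Conj.
The only consistent sequence is: Noun Conj Prep Conj Prep Prep Noun.
Check: rule 1 ok; rule 2 ok; rule 3 ok; rule 4 ok; rule 5 ok.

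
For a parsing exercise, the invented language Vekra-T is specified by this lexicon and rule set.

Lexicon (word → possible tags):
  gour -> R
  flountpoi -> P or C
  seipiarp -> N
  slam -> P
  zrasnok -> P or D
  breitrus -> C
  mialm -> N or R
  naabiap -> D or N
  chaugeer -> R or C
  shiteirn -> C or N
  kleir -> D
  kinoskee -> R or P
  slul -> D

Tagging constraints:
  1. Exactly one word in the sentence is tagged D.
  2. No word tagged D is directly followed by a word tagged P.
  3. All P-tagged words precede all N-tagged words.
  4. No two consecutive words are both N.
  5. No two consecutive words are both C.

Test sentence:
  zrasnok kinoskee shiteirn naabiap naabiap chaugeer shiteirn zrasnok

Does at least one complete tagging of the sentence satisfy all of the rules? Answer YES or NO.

Candidates per position — 1:zrasnok {P,D}; 2:kinoskee {R,P}; 3:shiteirn {C,N}; 4:naabiap {D,N}; 5:naabiap {D,N}; 6:chaugeer {R,C}; 7:shiteirn {C,N}; 8:zrasnok {P,D}.
Every candidate sequence violates at least one rule; no consistent tagging exists.

NO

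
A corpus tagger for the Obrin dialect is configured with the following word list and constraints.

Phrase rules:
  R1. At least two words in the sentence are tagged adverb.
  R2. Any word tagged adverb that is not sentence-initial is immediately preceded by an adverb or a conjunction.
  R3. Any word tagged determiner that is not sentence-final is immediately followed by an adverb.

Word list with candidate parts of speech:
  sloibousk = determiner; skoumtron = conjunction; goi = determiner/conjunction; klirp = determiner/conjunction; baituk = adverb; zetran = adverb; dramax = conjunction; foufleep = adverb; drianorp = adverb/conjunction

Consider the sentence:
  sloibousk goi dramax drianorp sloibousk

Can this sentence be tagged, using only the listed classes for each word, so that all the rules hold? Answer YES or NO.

Candidates per position — 1:sloibousk {determiner}; 2:goi {determiner,conjunction}; 3:dramax {conjunction}; 4:drianorp {adverb,conjunction}; 5:sloibousk {determiner}.
Rule 1 cannot be satisfied by any choice of tags from the lexicon.
So there is no consistent tagging.

NO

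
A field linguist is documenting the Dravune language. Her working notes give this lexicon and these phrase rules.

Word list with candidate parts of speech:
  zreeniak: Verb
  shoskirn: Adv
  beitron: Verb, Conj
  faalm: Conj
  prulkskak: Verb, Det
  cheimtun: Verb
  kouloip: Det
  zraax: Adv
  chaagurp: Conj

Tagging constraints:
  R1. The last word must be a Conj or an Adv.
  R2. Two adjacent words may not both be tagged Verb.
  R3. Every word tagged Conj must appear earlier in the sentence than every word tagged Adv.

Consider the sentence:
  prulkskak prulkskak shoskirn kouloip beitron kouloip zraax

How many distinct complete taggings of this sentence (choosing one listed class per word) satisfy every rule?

Candidates per position — 1:prulkskak {Verb,Det}; 2:prulkskak {Verb,Det}; 3:shoskirn {Adv}; 4:kouloip {Det}; 5:beitron {Verb,Conj}; 6:kouloip {Det}; 7:zraax {Adv}.
There are 8 candidate sequences in total.
The sequences that satisfy every rule: Verb Det Adv Det Verb Det Adv; Det Verb Adv Det Verb Det Adv; Det Det Adv Det Verb Det Adv.
Count = 3.

3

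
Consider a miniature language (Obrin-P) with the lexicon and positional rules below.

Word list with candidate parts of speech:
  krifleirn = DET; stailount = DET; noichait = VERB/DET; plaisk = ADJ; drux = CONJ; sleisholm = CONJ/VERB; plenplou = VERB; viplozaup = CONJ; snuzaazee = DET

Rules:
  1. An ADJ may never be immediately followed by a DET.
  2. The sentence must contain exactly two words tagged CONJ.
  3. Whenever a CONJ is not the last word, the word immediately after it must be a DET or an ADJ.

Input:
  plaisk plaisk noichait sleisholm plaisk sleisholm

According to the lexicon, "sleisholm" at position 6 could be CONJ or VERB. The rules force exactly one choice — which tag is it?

CONJ

Candidates per position — 1:plaisk {ADJ}; 2:plaisk {ADJ}; 3:noichait {VERB,DET}; 4:sleisholm {CONJ,VERB}; 5:plaisk {ADJ}; 6:sleisholm {CONJ,VERB}.
Position 3: DET is ruled out by rule 1; that leaves VERB.
Position 4: VERB is ruled out by rule 2; that leaves CONJ.
Position 6: VERB is ruled out by rule 2; that leaves CONJ.
The unique satisfying tagging is: ADJ ADJ VERB CONJ ADJ CONJ.
Verifying each rule — rule 1 ✓; rule 2 ✓; rule 3 ✓.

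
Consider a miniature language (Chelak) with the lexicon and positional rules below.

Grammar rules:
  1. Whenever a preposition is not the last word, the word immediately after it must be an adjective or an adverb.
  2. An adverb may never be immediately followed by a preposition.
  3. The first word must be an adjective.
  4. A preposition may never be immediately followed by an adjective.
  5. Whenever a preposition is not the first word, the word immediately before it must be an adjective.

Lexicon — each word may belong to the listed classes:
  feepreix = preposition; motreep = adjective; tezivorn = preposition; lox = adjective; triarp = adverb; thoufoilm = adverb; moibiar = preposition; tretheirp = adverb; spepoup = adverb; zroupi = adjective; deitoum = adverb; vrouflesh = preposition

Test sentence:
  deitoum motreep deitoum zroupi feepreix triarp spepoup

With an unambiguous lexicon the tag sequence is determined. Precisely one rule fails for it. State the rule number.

3

Fixed tagging: adverb adjective adverb adjective preposition adverb adverb.
Applying the rules: R1 pass, R2 pass, R3 fail, R4 pass, R5 pass.
Only rule 3 fails.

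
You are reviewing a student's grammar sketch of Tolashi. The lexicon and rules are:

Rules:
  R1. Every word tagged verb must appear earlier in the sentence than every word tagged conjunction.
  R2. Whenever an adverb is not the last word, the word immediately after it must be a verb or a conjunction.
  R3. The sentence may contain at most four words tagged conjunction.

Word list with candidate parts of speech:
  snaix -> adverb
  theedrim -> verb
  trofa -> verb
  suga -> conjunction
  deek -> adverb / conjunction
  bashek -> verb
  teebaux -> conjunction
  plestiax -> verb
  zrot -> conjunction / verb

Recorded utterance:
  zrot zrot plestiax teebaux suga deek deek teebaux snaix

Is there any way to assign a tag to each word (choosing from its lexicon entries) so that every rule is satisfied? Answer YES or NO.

Candidates per position — 1:zrot {conjunction,verb}; 2:zrot {conjunction,verb}; 3:plestiax {verb}; 4:teebaux {conjunction}; 5:suga {conjunction}; 6:deek {adverb,conjunction}; 7:deek {adverb,conjunction}; 8:teebaux {conjunction}; 9:snaix {adverb}.
One satisfying assignment: verb verb verb conjunction conjunction conjunction adverb conjunction adverb.
Check: rule 1 holds; rule 2 holds; rule 3 holds.

YES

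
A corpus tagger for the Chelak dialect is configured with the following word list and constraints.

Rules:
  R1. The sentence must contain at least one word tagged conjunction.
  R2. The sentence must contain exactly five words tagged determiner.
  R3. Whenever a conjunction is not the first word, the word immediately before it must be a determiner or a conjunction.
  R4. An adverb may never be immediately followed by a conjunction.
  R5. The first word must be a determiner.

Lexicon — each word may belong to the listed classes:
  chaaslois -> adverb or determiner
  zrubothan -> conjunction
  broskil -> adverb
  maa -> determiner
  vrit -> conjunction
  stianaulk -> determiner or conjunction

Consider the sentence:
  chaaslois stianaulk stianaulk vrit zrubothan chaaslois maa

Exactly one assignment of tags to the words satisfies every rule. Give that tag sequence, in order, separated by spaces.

determiner determiner determiner conjunction conjunction determiner determiner

Candidates per position — 1:chaaslois {adverb,determiner}; 2:stianaulk {determiner,conjunction}; 3:stianaulk {determiner,conjunction}; 4:vrit {conjunction}; 5:zrubothan {conjunction}; 6:chaaslois {adverb,determiner}; 7:maa {determiner}.
Word 1 cannot be adverb — rule 2 would then fail for every completion. It is determiner.
Word 2 cannot be conjunction — rule 2 would then fail for every completion. It is determiner.
Word 3 cannot be conjunction — rule 2 would then fail for every completion. It is determiner.
Word 6 cannot be adverb — rule 2 would then fail for every completion. It is determiner.
That leaves exactly one tagging: determiner determiner determiner conjunction conjunction determiner determiner.
Verifying each rule — rule 1 holds; rule 2 holds; rule 3 holds; rule 4 holds; rule 5 holds.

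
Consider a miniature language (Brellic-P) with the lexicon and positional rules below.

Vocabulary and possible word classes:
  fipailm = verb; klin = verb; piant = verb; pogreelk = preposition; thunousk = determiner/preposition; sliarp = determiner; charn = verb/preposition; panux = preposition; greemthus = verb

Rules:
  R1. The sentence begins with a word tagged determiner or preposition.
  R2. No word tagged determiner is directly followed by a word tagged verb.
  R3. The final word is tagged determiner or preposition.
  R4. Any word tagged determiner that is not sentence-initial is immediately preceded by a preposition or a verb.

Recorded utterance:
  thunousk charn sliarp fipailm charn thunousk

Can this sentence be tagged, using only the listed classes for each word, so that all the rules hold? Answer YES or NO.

NO

Candidates per position — 1:thunousk {determiner,preposition}; 2:charn {verb,preposition}; 3:sliarp {determiner}; 4:fipailm {verb}; 5:charn {verb,preposition}; 6:thunousk {determiner,preposition}.
Rule 2 cannot be satisfied by any choice of tags from the lexicon.
So there is no consistent tagging.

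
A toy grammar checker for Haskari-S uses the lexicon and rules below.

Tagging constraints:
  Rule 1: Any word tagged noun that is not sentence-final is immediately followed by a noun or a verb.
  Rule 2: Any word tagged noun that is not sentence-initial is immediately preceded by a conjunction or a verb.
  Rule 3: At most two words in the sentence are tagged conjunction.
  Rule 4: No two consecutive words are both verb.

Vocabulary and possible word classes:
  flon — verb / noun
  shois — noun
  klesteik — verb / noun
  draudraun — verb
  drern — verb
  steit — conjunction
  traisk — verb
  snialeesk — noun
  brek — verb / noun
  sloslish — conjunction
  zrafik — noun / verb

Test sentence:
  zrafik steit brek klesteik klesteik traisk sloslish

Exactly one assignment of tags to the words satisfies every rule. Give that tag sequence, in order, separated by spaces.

verb conjunction noun verb noun verb conjunction

Candidates per position — 1:zrafik {noun,verb}; 2:steit {conjunction}; 3:brek {verb,noun}; 4:klesteik {verb,noun}; 5:klesteik {verb,noun}; 6:traisk {verb}; 7:sloslish {conjunction}.
Position 1: noun is ruled out by rule 1; that leaves verb.
Position 5: verb is ruled out by rule 4; that leaves noun.
Position 4: noun is ruled out by rule 2; that leaves verb.
Position 3: verb is ruled out by rule 4; that leaves noun.
So the tagging must be: verb conjunction noun verb noun verb conjunction.
Checking: rule 1 ✓; rule 2 ✓; rule 3 ✓; rule 4 ✓.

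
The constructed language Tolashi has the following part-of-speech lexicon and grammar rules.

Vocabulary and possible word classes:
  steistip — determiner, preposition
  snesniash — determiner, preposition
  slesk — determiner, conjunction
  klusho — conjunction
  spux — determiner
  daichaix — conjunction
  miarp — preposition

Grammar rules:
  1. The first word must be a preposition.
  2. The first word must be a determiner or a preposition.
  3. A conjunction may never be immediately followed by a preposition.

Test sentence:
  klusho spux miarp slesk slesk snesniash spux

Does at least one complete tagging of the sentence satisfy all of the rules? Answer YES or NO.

Candidates per position — 1:klusho {conjunction}; 2:spux {determiner}; 3:miarp {preposition}; 4:slesk {determiner,conjunction}; 5:slesk {determiner,conjunction}; 6:snesniash {determiner,preposition}; 7:spux {determiner}.
Rule 1 cannot be satisfied by any choice of tags from the lexicon.
So there is no consistent tagging.

NO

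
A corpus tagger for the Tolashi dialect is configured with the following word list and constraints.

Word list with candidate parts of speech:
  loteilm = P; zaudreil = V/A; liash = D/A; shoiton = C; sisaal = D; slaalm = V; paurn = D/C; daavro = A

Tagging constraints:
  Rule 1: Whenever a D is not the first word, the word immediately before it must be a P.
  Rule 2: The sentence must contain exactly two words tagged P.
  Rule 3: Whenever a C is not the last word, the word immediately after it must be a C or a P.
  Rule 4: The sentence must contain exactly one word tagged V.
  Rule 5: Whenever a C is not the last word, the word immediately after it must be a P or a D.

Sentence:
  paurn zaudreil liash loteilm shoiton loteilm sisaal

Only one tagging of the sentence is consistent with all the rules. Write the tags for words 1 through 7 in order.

Candidates per position — 1:paurn {D,C}; 2:zaudreil {V,A}; 3:liash {D,A}; 4:loteilm {P}; 5:shoiton {C}; 6:loteilm {P}; 7:sisaal {D}.
If word 1 were C, no tagging could satisfy rule 3; so word 1 is D.
If word 2 were A, no tagging could satisfy rule 4; so word 2 is V.
If word 3 were D, no tagging could satisfy rule 1; so word 3 is A.
The only consistent sequence is: D V A P C P D.
Rule-by-rule: rule 1 satisfied; rule 2 satisfied; rule 3 satisfied; rule 4 satisfied; rule 5 satisfied.

D V A P C P D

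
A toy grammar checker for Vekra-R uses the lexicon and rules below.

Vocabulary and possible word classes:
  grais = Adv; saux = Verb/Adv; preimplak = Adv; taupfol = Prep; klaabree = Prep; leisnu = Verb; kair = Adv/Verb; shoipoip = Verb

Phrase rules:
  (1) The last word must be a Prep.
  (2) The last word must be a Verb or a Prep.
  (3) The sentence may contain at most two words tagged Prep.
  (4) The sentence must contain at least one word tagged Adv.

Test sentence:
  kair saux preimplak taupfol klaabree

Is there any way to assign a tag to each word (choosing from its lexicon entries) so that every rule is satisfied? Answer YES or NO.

YES

Candidates per position — 1:kair {Adv,Verb}; 2:saux {Verb,Adv}; 3:preimplak {Adv}; 4:taupfol {Prep}; 5:klaabree {Prep}.
One satisfying assignment: Verb Adv Adv Prep Prep.
Checking: rule 1 ✓; rule 2 ✓; rule 3 ✓; rule 4 ✓.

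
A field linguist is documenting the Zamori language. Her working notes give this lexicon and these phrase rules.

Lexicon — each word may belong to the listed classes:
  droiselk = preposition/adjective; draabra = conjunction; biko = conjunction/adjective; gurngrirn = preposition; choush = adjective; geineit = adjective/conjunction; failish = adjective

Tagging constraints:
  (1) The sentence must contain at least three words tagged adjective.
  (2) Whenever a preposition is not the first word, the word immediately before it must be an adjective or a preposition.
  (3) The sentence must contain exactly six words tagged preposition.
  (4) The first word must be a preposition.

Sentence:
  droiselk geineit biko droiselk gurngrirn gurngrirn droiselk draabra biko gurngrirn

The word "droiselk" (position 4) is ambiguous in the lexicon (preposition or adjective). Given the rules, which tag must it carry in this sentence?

Candidates per position — 1:droiselk {preposition,adjective}; 2:geineit {adjective,conjunction}; 3:biko {conjunction,adjective}; 4:droiselk {preposition,adjective}; 5:gurngrirn {preposition}; 6:gurngrirn {preposition}; 7:droiselk {preposition,adjective}; 8:draabra {conjunction}; 9:biko {conjunction,adjective}; 10:gurngrirn {preposition}.
Position 1: adjective is ruled out by rule 3; that leaves preposition.
Position 4: adjective is ruled out by rule 3; that leaves preposition.
Position 7: adjective is ruled out by rule 3; that leaves preposition.
Position 9: conjunction is ruled out by rule 1; that leaves adjective.
Position 2: conjunction is ruled out by rule 1; that leaves adjective.
Position 3: conjunction is ruled out by rule 1; that leaves adjective.
The unique satisfying tagging is: preposition adjective adjective preposition preposition preposition preposition conjunction adjective preposition.
Check: rule 1 holds; rule 2 holds; rule 3 holds; rule 4 holds.

preposition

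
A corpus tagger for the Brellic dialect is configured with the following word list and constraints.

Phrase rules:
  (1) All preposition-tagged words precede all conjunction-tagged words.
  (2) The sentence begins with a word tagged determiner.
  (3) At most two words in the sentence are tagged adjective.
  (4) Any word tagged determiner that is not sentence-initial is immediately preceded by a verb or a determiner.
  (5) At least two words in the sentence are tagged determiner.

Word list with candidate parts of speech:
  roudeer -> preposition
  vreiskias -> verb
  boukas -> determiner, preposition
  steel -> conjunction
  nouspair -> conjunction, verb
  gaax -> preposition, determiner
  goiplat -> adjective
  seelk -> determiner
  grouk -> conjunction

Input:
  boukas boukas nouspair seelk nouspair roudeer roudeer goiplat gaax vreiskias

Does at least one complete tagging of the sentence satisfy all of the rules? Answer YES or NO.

YES

Candidates per position — 1:boukas {determiner,preposition}; 2:boukas {determiner,preposition}; 3:nouspair {conjunction,verb}; 4:seelk {determiner}; 5:nouspair {conjunction,verb}; 6:roudeer {preposition}; 7:roudeer {preposition}; 8:goiplat {adjective}; 9:gaax {preposition,determiner}; 10:vreiskias {verb}.
One satisfying assignment: determiner determiner verb determiner verb preposition preposition adjective preposition verb.
Check: rule 1 ok; rule 2 ok; rule 3 ok; rule 4 ok; rule 5 ok.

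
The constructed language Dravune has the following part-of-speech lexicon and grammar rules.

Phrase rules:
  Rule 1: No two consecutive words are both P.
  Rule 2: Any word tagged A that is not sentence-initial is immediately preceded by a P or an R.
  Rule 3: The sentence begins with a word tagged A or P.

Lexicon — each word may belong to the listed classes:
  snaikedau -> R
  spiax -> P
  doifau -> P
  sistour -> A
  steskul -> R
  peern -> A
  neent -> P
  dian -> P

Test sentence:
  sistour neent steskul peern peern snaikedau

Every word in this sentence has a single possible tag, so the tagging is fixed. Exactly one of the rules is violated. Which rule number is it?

2

Fixed tagging: A P R A A R.
Applying the rules: R1 ok, R2 fails, R3 ok.
Only rule 2 fails.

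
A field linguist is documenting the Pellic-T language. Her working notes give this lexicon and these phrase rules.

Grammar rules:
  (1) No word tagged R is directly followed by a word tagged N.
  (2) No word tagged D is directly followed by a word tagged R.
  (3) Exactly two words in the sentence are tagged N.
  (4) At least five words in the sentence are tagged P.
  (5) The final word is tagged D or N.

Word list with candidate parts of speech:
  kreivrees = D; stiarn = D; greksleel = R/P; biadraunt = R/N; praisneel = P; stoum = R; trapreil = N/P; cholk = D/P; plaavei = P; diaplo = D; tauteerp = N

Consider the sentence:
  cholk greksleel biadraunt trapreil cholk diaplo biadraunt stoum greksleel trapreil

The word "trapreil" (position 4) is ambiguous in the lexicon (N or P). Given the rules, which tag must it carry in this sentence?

Candidates per position — 1:cholk {D,P}; 2:greksleel {R,P}; 3:biadraunt {R,N}; 4:trapreil {N,P}; 5:cholk {D,P}; 6:diaplo {D}; 7:biadraunt {R,N}; 8:stoum {R}; 9:greksleel {R,P}; 10:trapreil {N,P}.
Position 7: tagging it R would leave rule 2 unsatisfiable, so it must be N.
Position 10: tagging it P would leave rule 5 unsatisfiable, so it must be N.
Position 1: tagging it D would leave rule 4 unsatisfiable, so it must be P.
Position 2: tagging it R would leave rule 4 unsatisfiable, so it must be P.
Position 3: tagging it N would leave rule 3 unsatisfiable, so it must be R.
Position 4: tagging it N would leave rule 1 unsatisfiable, so it must be P.
Position 5: tagging it D would leave rule 4 unsatisfiable, so it must be P.
Position 9: tagging it R would leave rule 1 unsatisfiable, so it must be P.
So the tagging must be: P P R P P D N R P N.
Verifying each rule — rule 1 ✓; rule 2 ✓; rule 3 ✓; rule 4 ✓; rule 5 ✓.

P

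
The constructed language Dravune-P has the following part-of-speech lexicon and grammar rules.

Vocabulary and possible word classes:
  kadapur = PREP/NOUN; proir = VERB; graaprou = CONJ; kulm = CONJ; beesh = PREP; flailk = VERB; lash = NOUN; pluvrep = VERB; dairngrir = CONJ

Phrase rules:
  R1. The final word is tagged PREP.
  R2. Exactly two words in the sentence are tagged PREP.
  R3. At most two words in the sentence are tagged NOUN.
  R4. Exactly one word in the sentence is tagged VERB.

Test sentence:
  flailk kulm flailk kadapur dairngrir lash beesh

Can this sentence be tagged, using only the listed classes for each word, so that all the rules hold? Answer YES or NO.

NO

Candidates per position — 1:flailk {VERB}; 2:kulm {CONJ}; 3:flailk {VERB}; 4:kadapur {PREP,NOUN}; 5:dairngrir {CONJ}; 6:lash {NOUN}; 7:beesh {PREP}.
Rule 4 cannot be satisfied by any choice of tags from the lexicon.
So there is no consistent tagging.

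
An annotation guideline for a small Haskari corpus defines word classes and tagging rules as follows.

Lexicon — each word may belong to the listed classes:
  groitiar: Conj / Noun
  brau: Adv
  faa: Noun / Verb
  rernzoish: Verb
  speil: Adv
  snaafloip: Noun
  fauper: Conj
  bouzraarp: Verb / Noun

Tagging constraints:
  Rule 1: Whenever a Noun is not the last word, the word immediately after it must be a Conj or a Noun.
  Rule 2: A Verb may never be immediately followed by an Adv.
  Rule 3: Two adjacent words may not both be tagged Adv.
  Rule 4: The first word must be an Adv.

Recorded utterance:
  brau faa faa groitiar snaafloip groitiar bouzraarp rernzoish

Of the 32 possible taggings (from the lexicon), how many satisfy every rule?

Candidates per position — 1:brau {Adv}; 2:faa {Noun,Verb}; 3:faa {Noun,Verb}; 4:groitiar {Conj,Noun}; 5:snaafloip {Noun}; 6:groitiar {Conj,Noun}; 7:bouzraarp {Verb,Noun}; 8:rernzoish {Verb}.
There are 32 candidate sequences in total.
Checking each against the rules leaves 6 sequences.
Count = 6.

6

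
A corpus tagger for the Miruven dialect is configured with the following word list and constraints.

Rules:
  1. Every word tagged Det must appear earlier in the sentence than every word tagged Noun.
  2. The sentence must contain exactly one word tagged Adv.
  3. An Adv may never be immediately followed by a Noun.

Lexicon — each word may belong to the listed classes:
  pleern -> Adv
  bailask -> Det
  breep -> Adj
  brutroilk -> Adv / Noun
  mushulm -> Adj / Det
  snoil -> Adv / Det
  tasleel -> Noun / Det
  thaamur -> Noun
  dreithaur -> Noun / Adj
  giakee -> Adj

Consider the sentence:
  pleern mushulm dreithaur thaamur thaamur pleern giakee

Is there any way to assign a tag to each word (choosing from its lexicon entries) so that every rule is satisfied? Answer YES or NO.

Candidates per position — 1:pleern {Adv}; 2:mushulm {Adj,Det}; 3:dreithaur {Noun,Adj}; 4:thaamur {Noun}; 5:thaamur {Noun}; 6:pleern {Adv}; 7:giakee {Adj}.
Rule 2 cannot be satisfied by any choice of tags from the lexicon.
So there is no consistent tagging.

NO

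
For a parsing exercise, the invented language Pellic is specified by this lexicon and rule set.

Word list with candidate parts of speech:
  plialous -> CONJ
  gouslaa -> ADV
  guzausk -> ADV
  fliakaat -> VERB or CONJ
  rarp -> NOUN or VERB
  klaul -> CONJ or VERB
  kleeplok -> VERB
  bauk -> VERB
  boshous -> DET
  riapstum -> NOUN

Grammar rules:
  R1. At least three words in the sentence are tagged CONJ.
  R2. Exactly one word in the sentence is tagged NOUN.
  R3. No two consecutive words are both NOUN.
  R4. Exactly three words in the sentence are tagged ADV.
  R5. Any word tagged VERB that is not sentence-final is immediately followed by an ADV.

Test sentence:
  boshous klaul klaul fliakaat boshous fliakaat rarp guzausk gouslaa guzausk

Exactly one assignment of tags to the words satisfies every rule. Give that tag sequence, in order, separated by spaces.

DET CONJ CONJ CONJ DET CONJ NOUN ADV ADV ADV

Candidates per position — 1:boshous {DET}; 2:klaul {CONJ,VERB}; 3:klaul {CONJ,VERB}; 4:fliakaat {VERB,CONJ}; 5:boshous {DET}; 6:fliakaat {VERB,CONJ}; 7:rarp {NOUN,VERB}; 8:guzausk {ADV}; 9:gouslaa {ADV}; 10:guzausk {ADV}.
If word 2 were VERB, no tagging could satisfy rule 5; so word 2 is CONJ.
If word 3 were VERB, no tagging could satisfy rule 5; so word 3 is CONJ.
If word 4 were VERB, no tagging could satisfy rule 5; so word 4 is CONJ.
If word 6 were VERB, no tagging could satisfy rule 5; so word 6 is CONJ.
If word 7 were VERB, no tagging could satisfy rule 2; so word 7 is NOUN.
That leaves exactly one tagging: DET CONJ CONJ CONJ DET CONJ NOUN ADV ADV ADV.
Check: rule 1 ✓; rule 2 ✓; rule 3 ✓; rule 4 ✓; rule 5 ✓.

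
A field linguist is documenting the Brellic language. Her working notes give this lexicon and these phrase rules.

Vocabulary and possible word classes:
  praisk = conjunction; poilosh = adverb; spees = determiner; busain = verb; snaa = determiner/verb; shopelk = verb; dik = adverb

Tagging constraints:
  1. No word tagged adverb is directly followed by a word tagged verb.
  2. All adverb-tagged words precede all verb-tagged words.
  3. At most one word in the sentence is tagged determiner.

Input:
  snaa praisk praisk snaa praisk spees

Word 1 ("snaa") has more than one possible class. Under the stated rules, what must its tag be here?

Candidates per position — 1:snaa {determiner,verb}; 2:praisk {conjunction}; 3:praisk {conjunction}; 4:snaa {determiner,verb}; 5:praisk {conjunction}; 6:spees {determiner}.
If word 1 were determiner, no tagging could satisfy rule 3; so word 1 is verb.
If word 4 were determiner, no tagging could satisfy rule 3; so word 4 is verb.
So the tagging must be: verb conjunction conjunction verb conjunction determiner.
Check: rule 1 ok; rule 2 ok; rule 3 ok.

verb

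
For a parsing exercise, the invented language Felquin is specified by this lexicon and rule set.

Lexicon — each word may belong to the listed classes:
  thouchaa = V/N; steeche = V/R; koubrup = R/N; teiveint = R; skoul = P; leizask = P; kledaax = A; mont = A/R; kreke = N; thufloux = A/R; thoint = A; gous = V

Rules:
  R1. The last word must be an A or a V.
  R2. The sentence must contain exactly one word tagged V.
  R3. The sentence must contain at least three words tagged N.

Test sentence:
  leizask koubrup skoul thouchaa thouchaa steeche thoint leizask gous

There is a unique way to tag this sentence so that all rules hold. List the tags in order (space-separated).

P N P N N R A P V

Candidates per position — 1:leizask {P}; 2:koubrup {R,N}; 3:skoul {P}; 4:thouchaa {V,N}; 5:thouchaa {V,N}; 6:steeche {V,R}; 7:thoint {A}; 8:leizask {P}; 9:gous {V}.
At position 2, choosing R makes rule 3 impossible to satisfy; hence N.
At position 4, choosing V makes rule 2 impossible to satisfy; hence N.
At position 5, choosing V makes rule 2 impossible to satisfy; hence N.
At position 6, choosing V makes rule 2 impossible to satisfy; hence R.
That leaves exactly one tagging: P N P N N R A P V.
Rule-by-rule: rule 1 ok; rule 2 ok; rule 3 ok.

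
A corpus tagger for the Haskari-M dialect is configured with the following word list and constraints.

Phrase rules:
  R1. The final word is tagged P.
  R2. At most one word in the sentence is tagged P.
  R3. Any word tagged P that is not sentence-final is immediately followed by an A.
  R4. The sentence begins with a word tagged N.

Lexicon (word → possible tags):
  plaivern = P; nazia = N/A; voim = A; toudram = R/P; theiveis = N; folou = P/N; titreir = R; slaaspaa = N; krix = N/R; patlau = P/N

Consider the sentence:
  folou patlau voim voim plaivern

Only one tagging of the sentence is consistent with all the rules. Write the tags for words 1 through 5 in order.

N N A A P

Candidates per position — 1:folou {P,N}; 2:patlau {P,N}; 3:voim {A}; 4:voim {A}; 5:plaivern {P}.
Word 1 cannot be P — rule 2 would then fail for every completion. It is N.
Word 2 cannot be P — rule 2 would then fail for every completion. It is N.
The only consistent sequence is: N N A A P.
Checking: rule 1 satisfied; rule 2 satisfied; rule 3 satisfied; rule 4 satisfied.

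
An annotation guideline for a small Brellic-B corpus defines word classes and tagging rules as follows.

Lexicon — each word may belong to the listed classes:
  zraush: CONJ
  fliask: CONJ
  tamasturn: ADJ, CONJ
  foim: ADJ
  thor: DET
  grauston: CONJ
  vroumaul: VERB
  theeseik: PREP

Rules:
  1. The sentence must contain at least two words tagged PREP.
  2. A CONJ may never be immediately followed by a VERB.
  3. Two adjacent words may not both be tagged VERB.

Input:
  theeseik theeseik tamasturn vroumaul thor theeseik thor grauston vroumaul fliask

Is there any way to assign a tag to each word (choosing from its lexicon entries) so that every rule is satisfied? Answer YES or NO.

Candidates per position — 1:theeseik {PREP}; 2:theeseik {PREP}; 3:tamasturn {ADJ,CONJ}; 4:vroumaul {VERB}; 5:thor {DET}; 6:theeseik {PREP}; 7:thor {DET}; 8:grauston {CONJ}; 9:vroumaul {VERB}; 10:fliask {CONJ}.
Rule 2 cannot be satisfied by any choice of tags from the lexicon.
So there is no consistent tagging.

NO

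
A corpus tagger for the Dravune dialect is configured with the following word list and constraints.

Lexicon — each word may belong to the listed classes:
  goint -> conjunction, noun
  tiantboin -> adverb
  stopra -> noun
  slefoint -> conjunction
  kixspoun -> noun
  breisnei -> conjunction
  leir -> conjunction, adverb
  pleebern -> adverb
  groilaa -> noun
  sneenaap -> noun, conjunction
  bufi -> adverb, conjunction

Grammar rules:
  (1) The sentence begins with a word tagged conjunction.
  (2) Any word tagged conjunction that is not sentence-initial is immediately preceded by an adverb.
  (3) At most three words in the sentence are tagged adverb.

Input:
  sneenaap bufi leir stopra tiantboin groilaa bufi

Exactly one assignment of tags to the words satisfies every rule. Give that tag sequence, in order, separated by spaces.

conjunction adverb conjunction noun adverb noun adverb

Candidates per position — 1:sneenaap {noun,conjunction}; 2:bufi {adverb,conjunction}; 3:leir {conjunction,adverb}; 4:stopra {noun}; 5:tiantboin {adverb}; 6:groilaa {noun}; 7:bufi {adverb,conjunction}.
Word 1 cannot be noun — rule 1 would then fail for every completion. It is conjunction.
Word 2 cannot be conjunction — rule 2 would then fail for every completion. It is adverb.
Word 7 cannot be conjunction — rule 2 would then fail for every completion. It is adverb.
Word 3 cannot be adverb — rule 3 would then fail for every completion. It is conjunction.
The unique satisfying tagging is: conjunction adverb conjunction noun adverb noun adverb.
Verifying each rule — rule 1 satisfied; rule 2 satisfied; rule 3 satisfied.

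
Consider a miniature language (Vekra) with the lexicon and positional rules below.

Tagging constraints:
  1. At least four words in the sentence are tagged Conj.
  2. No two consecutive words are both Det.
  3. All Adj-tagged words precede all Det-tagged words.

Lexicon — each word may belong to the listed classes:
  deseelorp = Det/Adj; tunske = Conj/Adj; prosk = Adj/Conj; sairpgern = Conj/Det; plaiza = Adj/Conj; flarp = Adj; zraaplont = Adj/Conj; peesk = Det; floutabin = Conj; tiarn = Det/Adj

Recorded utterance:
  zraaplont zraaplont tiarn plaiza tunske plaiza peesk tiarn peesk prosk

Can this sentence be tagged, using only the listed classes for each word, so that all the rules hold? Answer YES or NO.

Candidates per position — 1:zraaplont {Adj,Conj}; 2:zraaplont {Adj,Conj}; 3:tiarn {Det,Adj}; 4:plaiza {Adj,Conj}; 5:tunske {Conj,Adj}; 6:plaiza {Adj,Conj}; 7:peesk {Det}; 8:tiarn {Det,Adj}; 9:peesk {Det}; 10:prosk {Adj,Conj}.
Every candidate sequence violates at least one rule; no consistent tagging exists.

NO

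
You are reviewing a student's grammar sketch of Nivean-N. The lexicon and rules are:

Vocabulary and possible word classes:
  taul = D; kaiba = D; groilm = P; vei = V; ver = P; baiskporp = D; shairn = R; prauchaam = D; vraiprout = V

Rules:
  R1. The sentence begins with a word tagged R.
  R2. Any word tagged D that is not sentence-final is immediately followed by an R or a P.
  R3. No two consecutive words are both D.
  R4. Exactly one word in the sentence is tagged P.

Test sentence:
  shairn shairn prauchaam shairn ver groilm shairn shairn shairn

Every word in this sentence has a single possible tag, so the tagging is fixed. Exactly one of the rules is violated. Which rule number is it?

4

Fixed tagging: R R D R P P R R R.
Applying the rules: R1 ✓, R2 ✓, R3 ✓, R4 ✗.
Only rule 4 fails.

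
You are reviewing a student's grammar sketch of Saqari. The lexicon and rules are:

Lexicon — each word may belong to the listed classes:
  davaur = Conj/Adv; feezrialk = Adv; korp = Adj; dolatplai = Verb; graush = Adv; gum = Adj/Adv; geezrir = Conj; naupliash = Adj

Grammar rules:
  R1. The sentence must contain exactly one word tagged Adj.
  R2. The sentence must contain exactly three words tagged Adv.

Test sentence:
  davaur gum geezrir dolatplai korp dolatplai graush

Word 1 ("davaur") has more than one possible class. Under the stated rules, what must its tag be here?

Adv

Candidates per position — 1:davaur {Conj,Adv}; 2:gum {Adj,Adv}; 3:geezrir {Conj}; 4:dolatplai {Verb}; 5:korp {Adj}; 6:dolatplai {Verb}; 7:graush {Adv}.
If word 1 were Conj, no tagging could satisfy rule 2; so word 1 is Adv.
If word 2 were Adj, no tagging could satisfy rule 1; so word 2 is Adv.
So the tagging must be: Adv Adv Conj Verb Adj Verb Adv.
Verifying each rule — rule 1 ✓; rule 2 ✓.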